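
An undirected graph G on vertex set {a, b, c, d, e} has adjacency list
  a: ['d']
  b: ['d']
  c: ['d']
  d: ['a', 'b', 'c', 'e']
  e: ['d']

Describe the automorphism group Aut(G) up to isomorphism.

S_4

Vertex d has degree 4 and every other vertex has degree 1, so G is the star K_{1,4} with centre d. Any automorphism fixes the centre and permutes the 4 leaves freely, so Aut(G) ≅ S_4 of order 4! = 24.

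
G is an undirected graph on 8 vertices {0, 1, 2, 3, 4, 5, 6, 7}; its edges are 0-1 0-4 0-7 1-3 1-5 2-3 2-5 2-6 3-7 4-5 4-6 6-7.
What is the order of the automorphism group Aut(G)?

48

G is 3-regular and bipartite on 2^3 = 8 vertices with girth 4; it is the hypercube graph Q_3. Aut(Q_3) consists of the signed permutations of the 3 coordinate axes: 3! permutations times 2^3 sign flips, so |Aut| = 2^3·3! = 48.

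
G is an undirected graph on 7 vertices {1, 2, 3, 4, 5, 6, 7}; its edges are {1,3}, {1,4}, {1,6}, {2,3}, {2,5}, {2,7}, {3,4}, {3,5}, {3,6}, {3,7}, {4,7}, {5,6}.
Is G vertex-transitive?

No

Vertex 3 is the only vertex of degree 6, so every automorphism fixes it; G is not vertex-transitive.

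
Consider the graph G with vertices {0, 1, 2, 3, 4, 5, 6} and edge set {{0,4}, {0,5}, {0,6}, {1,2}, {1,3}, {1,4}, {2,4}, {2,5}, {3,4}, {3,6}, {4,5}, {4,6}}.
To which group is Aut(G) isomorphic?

D_6

Vertex 4 is the unique vertex of degree 6; the remaining 6 vertices each have degree 3 and induce a cycle, so G is the wheel on 7 vertices with hub 4. With the hub fixed, the remaining symmetry is that of the rim cycle C_6, giving the dihedral group D_6.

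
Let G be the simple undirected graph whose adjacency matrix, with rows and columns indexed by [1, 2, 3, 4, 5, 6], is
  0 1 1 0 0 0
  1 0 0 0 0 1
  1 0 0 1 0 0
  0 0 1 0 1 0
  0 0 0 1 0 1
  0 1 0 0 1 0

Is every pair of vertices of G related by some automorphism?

G is 2-regular and connected on 6 vertices, i.e. the cycle C_6. C_6 has 6 rotations and 6 reflections, so Aut(C_6) ≅ D_6 of order 12. This group acts transitively on the 6 vertices.

Yes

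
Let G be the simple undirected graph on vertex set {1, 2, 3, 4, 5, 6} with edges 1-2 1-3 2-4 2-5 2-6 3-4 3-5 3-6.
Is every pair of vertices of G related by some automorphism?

Automorphisms preserve degree, but G has vertices of degree 2 and vertices of degree 4; no automorphism maps one to the other, so G is not vertex-transitive.

No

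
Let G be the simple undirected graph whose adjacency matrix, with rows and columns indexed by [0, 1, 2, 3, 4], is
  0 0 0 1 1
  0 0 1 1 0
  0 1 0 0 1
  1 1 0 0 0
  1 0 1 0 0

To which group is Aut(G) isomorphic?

G is 2-regular and connected on 5 vertices, i.e. the cycle C_5. C_5 has 5 rotations and 5 reflections, so Aut(C_5) ≅ D_5 of order 10.

D_5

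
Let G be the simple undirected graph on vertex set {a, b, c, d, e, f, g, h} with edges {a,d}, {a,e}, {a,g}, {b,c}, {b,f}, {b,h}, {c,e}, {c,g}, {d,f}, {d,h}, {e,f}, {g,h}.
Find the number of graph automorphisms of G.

G is 3-regular and bipartite on 2^3 = 8 vertices with girth 4; it is the hypercube graph Q_3. Aut(Q_3) consists of the signed permutations of the 3 coordinate axes: 3! permutations times 2^3 sign flips, so |Aut| = 2^3·3! = 48.

48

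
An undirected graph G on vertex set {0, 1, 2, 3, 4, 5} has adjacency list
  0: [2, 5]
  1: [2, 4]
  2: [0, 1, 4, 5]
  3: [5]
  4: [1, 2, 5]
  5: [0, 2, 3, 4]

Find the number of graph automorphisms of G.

Degrees alone do not determine every vertex (e.g. 0 and 1 both have degree 2), but their neighbour-degree multisets differ: N(0) has degrees [4, 4] while N(1) has degrees [3, 4]. Repeating this refinement separates all vertices, so the only automorphism is the identity.

1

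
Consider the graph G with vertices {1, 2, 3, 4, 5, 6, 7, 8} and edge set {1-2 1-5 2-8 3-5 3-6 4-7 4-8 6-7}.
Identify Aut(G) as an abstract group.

the dihedral group of order 16

G is 2-regular and connected on 8 vertices, i.e. the cycle C_8. C_8 has 8 rotations and 8 reflections, so Aut(C_8) ≅ D_8 of order 16.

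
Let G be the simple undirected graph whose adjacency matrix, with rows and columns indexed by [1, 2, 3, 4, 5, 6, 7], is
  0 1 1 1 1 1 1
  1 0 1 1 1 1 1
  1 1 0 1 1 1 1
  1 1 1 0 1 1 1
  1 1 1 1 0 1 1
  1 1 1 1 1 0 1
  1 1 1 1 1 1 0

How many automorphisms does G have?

All 7 vertices are pairwise adjacent: G = K_7. Any permutation of the 7 vertices preserves K_7, so Aut(K_7) = S_7 of order 7! = 5040.

5040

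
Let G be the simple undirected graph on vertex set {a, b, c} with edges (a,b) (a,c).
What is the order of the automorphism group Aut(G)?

2

The degree sequence is [2, 1, 1]; the two degree-1 vertices b and c are the ends of a path, so G = P_3. The only nontrivial automorphism of a path is the end-to-end reflection, so Aut(G) ≅ Z_2.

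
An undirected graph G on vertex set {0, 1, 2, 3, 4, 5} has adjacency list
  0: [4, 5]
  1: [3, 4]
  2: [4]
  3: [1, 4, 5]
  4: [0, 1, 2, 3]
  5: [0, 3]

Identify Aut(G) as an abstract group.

Degrees alone do not determine every vertex (e.g. 0 and 1 both have degree 2), but their neighbour-degree multisets differ: N(0) has degrees [2, 4] while N(1) has degrees [3, 4]. Repeating this refinement separates all vertices, so the only automorphism is the identity.

{e}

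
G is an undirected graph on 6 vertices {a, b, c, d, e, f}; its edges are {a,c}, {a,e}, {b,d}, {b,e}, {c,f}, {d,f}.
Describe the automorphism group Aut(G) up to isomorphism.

the dihedral group of order 12

Every vertex has degree 2 and the graph is connected, so G is the 6-cycle C_6. C_6 has 6 rotations and 6 reflections, so Aut(C_6) ≅ D_6 of order 12.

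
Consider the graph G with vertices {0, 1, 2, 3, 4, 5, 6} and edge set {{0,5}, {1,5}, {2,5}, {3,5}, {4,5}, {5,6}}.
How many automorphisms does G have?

Vertex 5 has degree 6 and every other vertex has degree 1, so G is the star K_{1,6} with centre 5. The 6 leaves are pairwise interchangeable while the centre is fixed, giving Aut(G) = S_6.

720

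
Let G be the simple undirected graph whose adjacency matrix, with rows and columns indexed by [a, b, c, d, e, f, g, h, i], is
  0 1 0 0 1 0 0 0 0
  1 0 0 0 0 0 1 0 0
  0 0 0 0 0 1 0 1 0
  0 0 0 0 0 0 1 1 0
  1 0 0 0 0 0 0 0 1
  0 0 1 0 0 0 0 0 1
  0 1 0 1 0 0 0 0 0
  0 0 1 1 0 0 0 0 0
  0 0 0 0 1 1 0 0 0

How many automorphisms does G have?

18

G is 2-regular and connected on 9 vertices, i.e. the cycle C_9. The automorphisms of the 9-cycle are exactly the symmetries of a regular 9-gon: the dihedral group D_9, |D_9| = 18.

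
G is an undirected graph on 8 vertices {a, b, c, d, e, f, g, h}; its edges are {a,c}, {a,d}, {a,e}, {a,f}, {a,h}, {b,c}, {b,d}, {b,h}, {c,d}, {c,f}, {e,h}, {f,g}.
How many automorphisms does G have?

Degrees alone do not determine every vertex (e.g. b and d both have degree 3), but their neighbour-degree multisets differ: N(b) has degrees [3, 3, 4] while N(d) has degrees [3, 4, 5]. Repeating this refinement separates all vertices, so the only automorphism is the identity.

1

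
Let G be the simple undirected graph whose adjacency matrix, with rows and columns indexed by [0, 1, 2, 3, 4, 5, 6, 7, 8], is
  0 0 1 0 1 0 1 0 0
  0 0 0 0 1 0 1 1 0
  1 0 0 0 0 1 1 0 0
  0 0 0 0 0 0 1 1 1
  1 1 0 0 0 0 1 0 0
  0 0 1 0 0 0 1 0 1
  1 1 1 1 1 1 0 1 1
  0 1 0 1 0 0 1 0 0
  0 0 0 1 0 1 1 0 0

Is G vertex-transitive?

No

Vertex 6 is the only vertex of degree 8, so every automorphism fixes it; G is not vertex-transitive.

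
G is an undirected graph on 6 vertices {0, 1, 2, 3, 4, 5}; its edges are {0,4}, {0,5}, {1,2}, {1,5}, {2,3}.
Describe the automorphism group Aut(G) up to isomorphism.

The degree sequence is [2, 2, 2, 1, 1, 2]; the two degree-1 vertices 3 and 4 are the ends of a path, so G = P_6. The only nontrivial automorphism of a path is the end-to-end reflection, so Aut(G) ≅ Z_2.

Z_2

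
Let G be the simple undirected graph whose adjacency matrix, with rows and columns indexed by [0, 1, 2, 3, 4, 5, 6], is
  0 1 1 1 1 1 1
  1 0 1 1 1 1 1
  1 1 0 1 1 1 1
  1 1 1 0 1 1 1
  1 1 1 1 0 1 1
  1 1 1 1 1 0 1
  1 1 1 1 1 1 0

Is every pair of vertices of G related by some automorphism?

Every vertex has degree 6, so G is the complete graph K_7. Every bijection on the vertex set is an automorphism of K_7; hence Aut(K_7) ≅ S_7, order 5040. This group acts transitively on the 7 vertices.

Yes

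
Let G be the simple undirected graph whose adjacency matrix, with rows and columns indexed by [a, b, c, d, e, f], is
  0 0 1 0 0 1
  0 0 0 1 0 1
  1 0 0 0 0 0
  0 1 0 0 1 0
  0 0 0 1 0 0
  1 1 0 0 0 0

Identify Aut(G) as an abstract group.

the cyclic group of order 2

The degree sequence is [2, 2, 1, 2, 1, 2]; the two degree-1 vertices c and e are the ends of a path, so G = P_6. A path has exactly one nontrivial symmetry — reversal — giving Aut(G) of order 2.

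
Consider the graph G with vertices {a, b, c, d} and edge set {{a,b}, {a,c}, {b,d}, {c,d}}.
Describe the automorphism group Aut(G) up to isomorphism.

G is 2-regular and bipartite on 2^2 = 4 vertices with girth 4; it is the hypercube graph Q_2. Aut(Q_2) consists of the signed permutations of the 2 coordinate axes: 2! permutations times 2^2 sign flips, so |Aut| = 2^2·2! = 8.

D_4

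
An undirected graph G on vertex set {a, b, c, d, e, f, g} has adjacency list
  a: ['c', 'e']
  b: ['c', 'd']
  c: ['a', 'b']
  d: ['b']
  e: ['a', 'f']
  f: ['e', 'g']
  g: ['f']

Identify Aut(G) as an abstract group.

The degree sequence is [2, 2, 2, 1, 2, 2, 1]; the two degree-1 vertices d and g are the ends of a path, so G = P_7. A path has exactly one nontrivial symmetry — reversal — giving Aut(G) of order 2.

C_2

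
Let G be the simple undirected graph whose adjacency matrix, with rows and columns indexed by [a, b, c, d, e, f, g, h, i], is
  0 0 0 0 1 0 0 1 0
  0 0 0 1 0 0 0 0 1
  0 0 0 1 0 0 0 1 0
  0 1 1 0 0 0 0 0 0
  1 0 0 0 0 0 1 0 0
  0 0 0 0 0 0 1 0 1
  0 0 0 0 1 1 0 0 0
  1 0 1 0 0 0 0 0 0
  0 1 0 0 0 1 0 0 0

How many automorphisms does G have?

G is 2-regular and connected on 9 vertices, i.e. the cycle C_9. C_9 has 9 rotations and 9 reflections, so Aut(C_9) ≅ D_9 of order 18.

18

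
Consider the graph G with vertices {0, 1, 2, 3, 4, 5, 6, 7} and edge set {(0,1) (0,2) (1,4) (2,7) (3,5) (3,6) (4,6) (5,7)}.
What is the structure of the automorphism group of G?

the dihedral group of order 16

Every vertex has degree 2 and the graph is connected, so G is the 8-cycle C_8. The automorphisms of the 8-cycle are exactly the symmetries of a regular 8-gon: the dihedral group D_8, |D_8| = 16.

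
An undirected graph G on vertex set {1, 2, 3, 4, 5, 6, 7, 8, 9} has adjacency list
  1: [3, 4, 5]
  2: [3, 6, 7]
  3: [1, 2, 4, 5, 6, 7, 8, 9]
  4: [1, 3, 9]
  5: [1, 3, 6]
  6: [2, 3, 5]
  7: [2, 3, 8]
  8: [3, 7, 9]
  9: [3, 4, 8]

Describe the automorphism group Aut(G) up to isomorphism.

Vertex 3 is the unique vertex of degree 8; the remaining 8 vertices each have degree 3 and induce a cycle, so G is the wheel on 9 vertices with hub 3. With the hub fixed, the remaining symmetry is that of the rim cycle C_8, giving the dihedral group D_8.

D_8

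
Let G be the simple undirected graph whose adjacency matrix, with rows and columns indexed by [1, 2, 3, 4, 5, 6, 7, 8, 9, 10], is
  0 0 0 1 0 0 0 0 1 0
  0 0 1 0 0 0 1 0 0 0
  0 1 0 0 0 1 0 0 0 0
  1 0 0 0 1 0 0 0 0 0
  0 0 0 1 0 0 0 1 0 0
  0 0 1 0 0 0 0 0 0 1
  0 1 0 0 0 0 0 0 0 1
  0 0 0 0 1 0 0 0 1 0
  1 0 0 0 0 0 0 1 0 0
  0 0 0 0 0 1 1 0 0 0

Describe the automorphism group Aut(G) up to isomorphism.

(D_5 × D_5) ⋊ Z_2

G has two connected components, {2, 3, 6, 7, 10} and {1, 4, 5, 8, 9}; each is 2-regular, so G = C_5 ⊔ C_5. With two isomorphic components, Aut(G) = Aut(C_5) ≀ S_2 = (D_5 × D_5) ⋊ Z_2: permute each cycle by D_5, then optionally swap the two cycles. Order 2·(2·5)² = 200.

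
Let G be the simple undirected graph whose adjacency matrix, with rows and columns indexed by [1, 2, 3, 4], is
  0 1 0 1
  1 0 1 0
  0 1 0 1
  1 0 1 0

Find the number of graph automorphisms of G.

8

G is 2-regular and connected on 4 vertices, i.e. the cycle C_4. The automorphisms of the 4-cycle are exactly the symmetries of a regular 4-gon: the dihedral group D_4, |D_4| = 8.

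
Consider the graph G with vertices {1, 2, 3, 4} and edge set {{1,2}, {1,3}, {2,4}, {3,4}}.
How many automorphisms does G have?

G is 2-regular and bipartite on 2^2 = 4 vertices with girth 4; it is the hypercube graph Q_2. Aut(Q_2) consists of the signed permutations of the 2 coordinate axes: 2! permutations times 2^2 sign flips, so |Aut| = 2^2·2! = 8.

8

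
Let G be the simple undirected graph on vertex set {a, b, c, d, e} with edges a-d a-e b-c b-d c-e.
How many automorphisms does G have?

10

Every vertex has degree 2 and the graph is connected, so G is the 5-cycle C_5. The automorphisms of the 5-cycle are exactly the symmetries of a regular 5-gon: the dihedral group D_5, |D_5| = 10.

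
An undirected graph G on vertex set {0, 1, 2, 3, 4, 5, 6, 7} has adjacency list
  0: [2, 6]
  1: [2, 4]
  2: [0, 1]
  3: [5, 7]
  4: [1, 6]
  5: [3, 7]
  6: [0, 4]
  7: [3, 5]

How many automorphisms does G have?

G has two connected components, {0, 1, 2, 4, 6} and {3, 5, 7}; each is 2-regular, so G = C_5 ⊔ C_3. No automorphism exchanges components of different sizes, hence Aut(G) is the direct product D_5 × D_3, order 60.

60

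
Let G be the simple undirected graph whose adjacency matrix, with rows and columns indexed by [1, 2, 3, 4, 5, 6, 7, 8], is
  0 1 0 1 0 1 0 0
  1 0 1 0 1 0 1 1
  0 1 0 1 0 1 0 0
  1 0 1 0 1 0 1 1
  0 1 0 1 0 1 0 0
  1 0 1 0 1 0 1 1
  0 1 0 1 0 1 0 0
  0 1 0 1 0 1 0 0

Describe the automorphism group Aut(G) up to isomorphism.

The vertices split by degree into {2, 4, 6} (degree 5) and {1, 3, 5, 7, 8} (degree 3); every edge runs between the two parts, so G is the complete bipartite graph K_{3,5}. Automorphisms preserve the bipartition setwise (since the parts differ in size) and act as S_3 × S_5 within it; |Aut| = 720.

S_3 × S_5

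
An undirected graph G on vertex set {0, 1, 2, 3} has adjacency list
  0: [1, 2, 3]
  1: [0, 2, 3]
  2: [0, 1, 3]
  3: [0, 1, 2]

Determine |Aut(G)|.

All 4 vertices are pairwise adjacent: G = K_4. Every bijection on the vertex set is an automorphism of K_4; hence Aut(K_4) ≅ S_4, order 24.

24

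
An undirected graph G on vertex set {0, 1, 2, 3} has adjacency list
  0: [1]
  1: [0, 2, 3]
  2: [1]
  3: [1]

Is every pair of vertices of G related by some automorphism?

Vertex 1 is the only vertex of degree 3, so every automorphism fixes it; G is not vertex-transitive.

No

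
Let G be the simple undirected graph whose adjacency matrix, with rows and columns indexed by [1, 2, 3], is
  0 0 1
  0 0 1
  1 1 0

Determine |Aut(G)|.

2

The degree sequence is [1, 1, 2]; the two degree-1 vertices 1 and 2 are the ends of a path, so G = P_3. A path has exactly one nontrivial symmetry — reversal — giving Aut(G) of order 2.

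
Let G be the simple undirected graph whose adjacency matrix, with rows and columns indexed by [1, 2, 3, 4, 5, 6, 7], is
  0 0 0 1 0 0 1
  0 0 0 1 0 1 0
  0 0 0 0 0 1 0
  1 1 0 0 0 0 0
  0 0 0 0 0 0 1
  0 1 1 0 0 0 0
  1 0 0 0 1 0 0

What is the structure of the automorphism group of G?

The degree sequence is [2, 2, 1, 2, 1, 2, 2]; the two degree-1 vertices 3 and 5 are the ends of a path, so G = P_7. A path has exactly one nontrivial symmetry — reversal — giving Aut(G) of order 2.

Z_2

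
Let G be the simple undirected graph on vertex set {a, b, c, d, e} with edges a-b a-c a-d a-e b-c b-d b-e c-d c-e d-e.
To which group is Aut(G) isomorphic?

All 5 vertices are pairwise adjacent: G = K_5. Any permutation of the 5 vertices preserves K_5, so Aut(K_5) = S_5 of order 5! = 120.

S_5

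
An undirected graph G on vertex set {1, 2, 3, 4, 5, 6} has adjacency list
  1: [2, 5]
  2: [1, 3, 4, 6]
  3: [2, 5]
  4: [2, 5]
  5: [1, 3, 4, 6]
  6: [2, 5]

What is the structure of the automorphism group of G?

S_4 × S_2

The vertices split by degree into {2, 5} (degree 4) and {1, 3, 4, 6} (degree 2); every edge runs between the two parts, so G is the complete bipartite graph K_{2,4}. The parts have unequal sizes, so no automorphism swaps them; each part is permuted independently, giving S_4 × S_2 of order 4!·2! = 48.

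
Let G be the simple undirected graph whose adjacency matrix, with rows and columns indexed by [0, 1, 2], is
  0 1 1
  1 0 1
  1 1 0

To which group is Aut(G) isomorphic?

Every vertex has degree 2, so G is the complete graph K_3. Every bijection on the vertex set is an automorphism of K_3; hence Aut(K_3) ≅ S_3, order 6.

S_3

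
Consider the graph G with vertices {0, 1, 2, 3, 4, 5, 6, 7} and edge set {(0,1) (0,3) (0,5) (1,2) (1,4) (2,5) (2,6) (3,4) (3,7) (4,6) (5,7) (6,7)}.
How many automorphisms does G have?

48

G is 3-regular and bipartite on 2^3 = 8 vertices with girth 4; it is the hypercube graph Q_3. The symmetry group of the 3-cube is the hyperoctahedral group B_3 = Z_2 ≀ S_3, of order 2^3·3! = 48.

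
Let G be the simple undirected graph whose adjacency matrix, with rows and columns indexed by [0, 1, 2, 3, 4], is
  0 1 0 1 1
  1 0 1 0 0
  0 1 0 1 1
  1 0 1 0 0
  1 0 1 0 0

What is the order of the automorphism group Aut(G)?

12

The vertices split by degree into {0, 2} (degree 3) and {1, 3, 4} (degree 2); every edge runs between the two parts, so G is the complete bipartite graph K_{2,3}. The parts have unequal sizes, so no automorphism swaps them; each part is permuted independently, giving S_2 × S_3 of order 2!·3! = 12.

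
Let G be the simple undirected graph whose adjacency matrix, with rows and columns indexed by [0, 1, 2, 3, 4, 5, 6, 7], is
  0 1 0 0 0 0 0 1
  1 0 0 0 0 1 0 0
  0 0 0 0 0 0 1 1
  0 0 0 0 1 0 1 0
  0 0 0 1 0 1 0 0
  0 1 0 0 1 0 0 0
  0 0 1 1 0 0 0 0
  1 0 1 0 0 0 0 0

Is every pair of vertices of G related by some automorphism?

G is 2-regular and connected on 8 vertices, i.e. the cycle C_8. C_8 has 8 rotations and 8 reflections, so Aut(C_8) ≅ D_8 of order 16. This group acts transitively on the 8 vertices.

Yes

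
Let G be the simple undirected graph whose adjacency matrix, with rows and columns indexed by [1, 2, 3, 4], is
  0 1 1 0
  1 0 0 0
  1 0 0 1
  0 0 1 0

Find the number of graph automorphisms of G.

2

The degree sequence is [2, 1, 2, 1]; the two degree-1 vertices 2 and 4 are the ends of a path, so G = P_4. A path has exactly one nontrivial symmetry — reversal — giving Aut(G) of order 2.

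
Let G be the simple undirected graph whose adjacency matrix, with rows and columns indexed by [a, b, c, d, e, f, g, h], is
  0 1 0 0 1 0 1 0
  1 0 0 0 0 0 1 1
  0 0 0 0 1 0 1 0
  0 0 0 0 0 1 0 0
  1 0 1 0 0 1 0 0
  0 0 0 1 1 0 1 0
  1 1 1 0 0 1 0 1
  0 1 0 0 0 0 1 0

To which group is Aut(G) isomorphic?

The degree sequence is [3, 3, 2, 1, 3, 3, 5, 2]. Checking the degree-preserving permutations of the vertex set shows that none except the identity preserves every edge, so Aut(G) is trivial.

1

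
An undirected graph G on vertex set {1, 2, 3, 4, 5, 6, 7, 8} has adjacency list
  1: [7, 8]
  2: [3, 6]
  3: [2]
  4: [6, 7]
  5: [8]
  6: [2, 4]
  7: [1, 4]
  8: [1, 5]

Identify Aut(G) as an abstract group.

The degree sequence is [2, 2, 1, 2, 1, 2, 2, 2]; the two degree-1 vertices 3 and 5 are the ends of a path, so G = P_8. The only nontrivial automorphism of a path is the end-to-end reflection, so Aut(G) ≅ Z_2.

Z_2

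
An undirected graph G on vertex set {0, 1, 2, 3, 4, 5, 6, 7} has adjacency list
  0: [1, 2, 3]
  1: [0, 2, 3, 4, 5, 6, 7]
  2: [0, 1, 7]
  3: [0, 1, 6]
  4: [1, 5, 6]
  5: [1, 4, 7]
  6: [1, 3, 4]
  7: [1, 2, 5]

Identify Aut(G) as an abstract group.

Vertex 1 is the unique vertex of degree 7; the remaining 7 vertices each have degree 3 and induce a cycle, so G is the wheel on 8 vertices with hub 1. With the hub fixed, the remaining symmetry is that of the rim cycle C_7, giving the dihedral group D_7.

D_7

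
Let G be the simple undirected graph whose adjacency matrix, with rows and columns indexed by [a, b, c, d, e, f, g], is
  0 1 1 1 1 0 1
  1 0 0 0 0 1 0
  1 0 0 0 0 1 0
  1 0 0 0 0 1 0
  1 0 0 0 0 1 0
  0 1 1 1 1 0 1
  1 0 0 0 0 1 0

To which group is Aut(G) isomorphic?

The vertices split by degree into {a, f} (degree 5) and {b, c, d, e, g} (degree 2); every edge runs between the two parts, so G is the complete bipartite graph K_{2,5}. Automorphisms preserve the bipartition setwise (since the parts differ in size) and act as S_5 × S_2 within it; |Aut| = 240.

S_5 × S_2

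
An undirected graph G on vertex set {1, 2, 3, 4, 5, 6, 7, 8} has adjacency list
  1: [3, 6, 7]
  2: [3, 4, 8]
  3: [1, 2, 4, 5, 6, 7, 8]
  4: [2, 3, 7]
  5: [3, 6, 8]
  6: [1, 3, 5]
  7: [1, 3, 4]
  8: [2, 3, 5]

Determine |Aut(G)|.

14

Vertex 3 is the unique vertex of degree 7; the remaining 7 vertices each have degree 3 and induce a cycle, so G is the wheel on 8 vertices with hub 3. Every automorphism fixes the hub and acts on the rim 7-cycle, so Aut(G) ≅ Aut(C_7) = D_7 of order 14.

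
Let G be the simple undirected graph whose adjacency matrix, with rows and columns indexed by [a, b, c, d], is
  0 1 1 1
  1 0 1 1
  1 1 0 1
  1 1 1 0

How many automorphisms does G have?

Every vertex has degree 3, so G is the complete graph K_4. Any permutation of the 4 vertices preserves K_4, so Aut(K_4) = S_4 of order 4! = 24.

24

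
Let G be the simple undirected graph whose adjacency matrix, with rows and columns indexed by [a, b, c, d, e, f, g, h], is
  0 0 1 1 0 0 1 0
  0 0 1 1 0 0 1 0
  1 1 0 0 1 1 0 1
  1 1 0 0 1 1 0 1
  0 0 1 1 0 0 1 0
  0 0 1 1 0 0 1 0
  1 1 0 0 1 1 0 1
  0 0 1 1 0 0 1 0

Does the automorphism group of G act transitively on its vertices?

Automorphisms preserve degree, but G has vertices of degree 3 and vertices of degree 5; no automorphism maps one to the other, so G is not vertex-transitive.

No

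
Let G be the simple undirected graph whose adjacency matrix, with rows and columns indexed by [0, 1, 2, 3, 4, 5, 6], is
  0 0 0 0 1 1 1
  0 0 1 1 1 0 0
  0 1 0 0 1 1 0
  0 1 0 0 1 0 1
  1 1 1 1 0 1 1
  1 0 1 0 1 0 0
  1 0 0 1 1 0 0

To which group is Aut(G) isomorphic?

Vertex 4 is the unique vertex of degree 6; the remaining 6 vertices each have degree 3 and induce a cycle, so G is the wheel on 7 vertices with hub 4. With the hub fixed, the remaining symmetry is that of the rim cycle C_6, giving the dihedral group D_6.

D_6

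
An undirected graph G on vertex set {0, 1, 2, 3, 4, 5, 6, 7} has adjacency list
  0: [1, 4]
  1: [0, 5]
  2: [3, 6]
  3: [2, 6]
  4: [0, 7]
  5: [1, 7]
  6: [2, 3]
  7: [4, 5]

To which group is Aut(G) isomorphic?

D_3 × D_5

G has two connected components, {0, 1, 4, 5, 7} and {2, 3, 6}; each is 2-regular, so G = C_5 ⊔ C_3. No automorphism exchanges components of different sizes, hence Aut(G) is the direct product D_3 × D_5, order 60.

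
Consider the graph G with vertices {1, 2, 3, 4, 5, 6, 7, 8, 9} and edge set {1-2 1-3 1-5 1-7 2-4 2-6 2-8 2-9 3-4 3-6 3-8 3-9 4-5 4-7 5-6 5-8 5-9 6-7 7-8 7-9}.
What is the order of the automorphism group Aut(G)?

The vertices split by degree into {2, 3, 5, 7} (degree 5) and {1, 4, 6, 8, 9} (degree 4); every edge runs between the two parts, so G is the complete bipartite graph K_{4,5}. The parts have unequal sizes, so no automorphism swaps them; each part is permuted independently, giving S_4 × S_5 of order 4!·5! = 2880.

2880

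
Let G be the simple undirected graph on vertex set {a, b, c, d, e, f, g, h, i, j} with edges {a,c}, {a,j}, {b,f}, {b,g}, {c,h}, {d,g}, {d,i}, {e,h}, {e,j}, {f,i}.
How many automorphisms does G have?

G has two connected components, {a, c, e, h, j} and {b, d, f, g, i}; each is 2-regular, so G = C_5 ⊔ C_5. Aut of a disjoint union of two copies of C_5 is the wreath product D_5 ≀ Z_2, of order 2·10² = 200.

200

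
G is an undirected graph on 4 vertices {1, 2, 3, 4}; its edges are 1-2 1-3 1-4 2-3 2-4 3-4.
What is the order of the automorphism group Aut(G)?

24

Every vertex has degree 3, so G is the complete graph K_4. Every bijection on the vertex set is an automorphism of K_4; hence Aut(K_4) ≅ S_4, order 24.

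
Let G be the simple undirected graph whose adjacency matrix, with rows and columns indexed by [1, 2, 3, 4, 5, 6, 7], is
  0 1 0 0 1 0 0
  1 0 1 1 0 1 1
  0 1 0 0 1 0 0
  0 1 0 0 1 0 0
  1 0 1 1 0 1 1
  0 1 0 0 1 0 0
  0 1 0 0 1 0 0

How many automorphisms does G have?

240

The vertices split by degree into {2, 5} (degree 5) and {1, 3, 4, 6, 7} (degree 2); every edge runs between the two parts, so G is the complete bipartite graph K_{2,5}. The parts have unequal sizes, so no automorphism swaps them; each part is permuted independently, giving S_2 × S_5 of order 2!·5! = 240.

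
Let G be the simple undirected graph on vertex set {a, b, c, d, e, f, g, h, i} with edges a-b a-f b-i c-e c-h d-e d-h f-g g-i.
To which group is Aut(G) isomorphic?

G has two connected components, {a, b, f, g, i} and {c, d, e, h}; each is 2-regular, so G = C_5 ⊔ C_4. No automorphism exchanges components of different sizes, hence Aut(G) is the direct product D_4 × D_5, order 80.

D_4 × D_5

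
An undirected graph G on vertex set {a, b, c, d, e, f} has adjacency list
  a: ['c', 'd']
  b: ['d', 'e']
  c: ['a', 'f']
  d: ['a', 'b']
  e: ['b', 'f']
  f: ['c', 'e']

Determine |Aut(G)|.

G is 2-regular and connected on 6 vertices, i.e. the cycle C_6. The automorphisms of the 6-cycle are exactly the symmetries of a regular 6-gon: the dihedral group D_6, |D_6| = 12.

12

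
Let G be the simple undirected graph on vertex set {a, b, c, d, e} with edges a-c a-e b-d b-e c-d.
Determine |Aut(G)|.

10

G is 2-regular and connected on 5 vertices, i.e. the cycle C_5. C_5 has 5 rotations and 5 reflections, so Aut(C_5) ≅ D_5 of order 10.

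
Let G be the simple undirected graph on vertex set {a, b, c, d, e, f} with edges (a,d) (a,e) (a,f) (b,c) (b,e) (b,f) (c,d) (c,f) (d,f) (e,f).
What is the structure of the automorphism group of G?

D_5

Vertex f is the unique vertex of degree 5; the remaining 5 vertices each have degree 3 and induce a cycle, so G is the wheel on 6 vertices with hub f. Every automorphism fixes the hub and acts on the rim 5-cycle, so Aut(G) ≅ Aut(C_5) = D_5 of order 10.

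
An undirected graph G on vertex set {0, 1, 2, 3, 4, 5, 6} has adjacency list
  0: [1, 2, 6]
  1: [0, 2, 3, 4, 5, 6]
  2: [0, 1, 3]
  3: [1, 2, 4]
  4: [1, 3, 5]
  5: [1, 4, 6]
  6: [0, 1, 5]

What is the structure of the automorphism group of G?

the dihedral group of order 12

Vertex 1 is the unique vertex of degree 6; the remaining 6 vertices each have degree 3 and induce a cycle, so G is the wheel on 7 vertices with hub 1. With the hub fixed, the remaining symmetry is that of the rim cycle C_6, giving the dihedral group D_6.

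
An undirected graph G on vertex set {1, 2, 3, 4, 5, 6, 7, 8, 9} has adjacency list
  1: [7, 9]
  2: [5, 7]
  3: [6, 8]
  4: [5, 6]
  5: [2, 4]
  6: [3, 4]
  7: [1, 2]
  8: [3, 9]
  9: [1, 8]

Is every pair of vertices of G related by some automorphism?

Every vertex has degree 2 and the graph is connected, so G is the 9-cycle C_9. C_9 has 9 rotations and 9 reflections, so Aut(C_9) ≅ D_9 of order 18. This group acts transitively on the 9 vertices.

Yes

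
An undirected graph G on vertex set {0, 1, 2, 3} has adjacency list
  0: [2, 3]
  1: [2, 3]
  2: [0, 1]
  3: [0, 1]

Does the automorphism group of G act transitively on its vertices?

G is 2-regular and bipartite on 2^2 = 4 vertices with girth 4; it is the hypercube graph Q_2. Aut(Q_2) consists of the signed permutations of the 2 coordinate axes: 2! permutations times 2^2 sign flips, so |Aut| = 2^2·2! = 8. This group acts transitively on the 4 vertices.

Yes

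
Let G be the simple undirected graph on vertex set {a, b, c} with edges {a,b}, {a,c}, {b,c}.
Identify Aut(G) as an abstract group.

All 3 vertices are pairwise adjacent: G = K_3. Every bijection on the vertex set is an automorphism of K_3; hence Aut(K_3) ≅ S_3, order 6.

S_3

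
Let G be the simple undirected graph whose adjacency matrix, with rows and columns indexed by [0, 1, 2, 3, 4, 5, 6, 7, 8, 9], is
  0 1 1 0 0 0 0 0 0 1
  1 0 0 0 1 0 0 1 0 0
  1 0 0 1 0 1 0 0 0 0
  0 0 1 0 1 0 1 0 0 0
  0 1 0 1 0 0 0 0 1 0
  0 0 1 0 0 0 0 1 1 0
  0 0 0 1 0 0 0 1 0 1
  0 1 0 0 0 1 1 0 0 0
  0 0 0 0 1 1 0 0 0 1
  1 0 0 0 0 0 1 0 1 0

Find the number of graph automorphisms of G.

120

G is 3-regular on 10 vertices with no triangles and no 4-cycles (girth 5): this is the Petersen graph. Viewing the Petersen graph as the Kneser graph K(5,2) — vertices are 2-subsets of {1,…,5}, edges join disjoint pairs — its automorphisms are exactly the permutations of the 5-element set, so Aut ≅ S_5 of order 120.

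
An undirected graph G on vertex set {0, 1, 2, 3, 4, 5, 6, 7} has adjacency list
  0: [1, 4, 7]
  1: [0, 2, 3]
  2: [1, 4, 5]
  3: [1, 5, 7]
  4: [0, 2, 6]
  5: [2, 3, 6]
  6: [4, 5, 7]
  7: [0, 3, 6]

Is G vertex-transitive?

G is 3-regular and bipartite on 2^3 = 8 vertices with girth 4; it is the hypercube graph Q_3. Aut(Q_3) consists of the signed permutations of the 3 coordinate axes: 3! permutations times 2^3 sign flips, so |Aut| = 2^3·3! = 48. Under this action every vertex can be carried to every other, so G is vertex-transitive.

Yes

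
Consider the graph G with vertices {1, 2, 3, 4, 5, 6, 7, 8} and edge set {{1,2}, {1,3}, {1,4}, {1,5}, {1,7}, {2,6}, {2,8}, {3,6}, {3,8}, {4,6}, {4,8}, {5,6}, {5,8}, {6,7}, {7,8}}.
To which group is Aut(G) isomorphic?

The vertices split by degree into {1, 6, 8} (degree 5) and {2, 3, 4, 5, 7} (degree 3); every edge runs between the two parts, so G is the complete bipartite graph K_{3,5}. The parts have unequal sizes, so no automorphism swaps them; each part is permuted independently, giving S_3 × S_5 of order 3!·5! = 720.

S_3 × S_5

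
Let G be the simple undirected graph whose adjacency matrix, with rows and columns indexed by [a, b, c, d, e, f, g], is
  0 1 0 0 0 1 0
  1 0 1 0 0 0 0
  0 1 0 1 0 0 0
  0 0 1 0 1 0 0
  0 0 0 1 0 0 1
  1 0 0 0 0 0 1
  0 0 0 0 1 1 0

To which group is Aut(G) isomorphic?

the dihedral group of order 14

Every vertex has degree 2 and the graph is connected, so G is the 7-cycle C_7. The automorphisms of the 7-cycle are exactly the symmetries of a regular 7-gon: the dihedral group D_7, |D_7| = 14.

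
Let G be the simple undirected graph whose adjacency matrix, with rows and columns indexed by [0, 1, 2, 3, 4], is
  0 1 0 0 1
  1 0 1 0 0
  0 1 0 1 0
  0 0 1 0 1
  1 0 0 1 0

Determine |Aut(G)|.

10

Every vertex has degree 2 and the graph is connected, so G is the 5-cycle C_5. C_5 has 5 rotations and 5 reflections, so Aut(C_5) ≅ D_5 of order 10.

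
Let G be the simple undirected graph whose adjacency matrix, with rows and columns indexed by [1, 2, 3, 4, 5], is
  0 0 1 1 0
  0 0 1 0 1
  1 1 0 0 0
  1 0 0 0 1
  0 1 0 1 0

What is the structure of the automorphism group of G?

the dihedral group of order 10

G is 2-regular and connected on 5 vertices, i.e. the cycle C_5. The automorphisms of the 5-cycle are exactly the symmetries of a regular 5-gon: the dihedral group D_5, |D_5| = 10.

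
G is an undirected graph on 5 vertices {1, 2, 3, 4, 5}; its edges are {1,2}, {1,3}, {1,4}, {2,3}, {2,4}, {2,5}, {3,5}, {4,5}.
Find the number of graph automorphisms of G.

Vertex 2 is the unique vertex of degree 4; the remaining 4 vertices each have degree 3 and induce a cycle, so G is the wheel on 5 vertices with hub 2. Every automorphism fixes the hub and acts on the rim 4-cycle, so Aut(G) ≅ Aut(C_4) = D_4 of order 8.

8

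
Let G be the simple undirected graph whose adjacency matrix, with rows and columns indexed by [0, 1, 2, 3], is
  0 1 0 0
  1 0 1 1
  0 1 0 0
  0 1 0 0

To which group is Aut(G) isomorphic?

Vertex 1 has degree 3 and every other vertex has degree 1, so G is the star K_{1,3} with centre 1. The 3 leaves are pairwise interchangeable while the centre is fixed, giving Aut(G) = S_3.

S_3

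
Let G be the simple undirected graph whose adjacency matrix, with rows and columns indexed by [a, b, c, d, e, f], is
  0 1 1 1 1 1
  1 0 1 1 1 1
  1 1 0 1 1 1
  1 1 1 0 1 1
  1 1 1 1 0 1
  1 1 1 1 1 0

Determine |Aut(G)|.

Every vertex has degree 5, so G is the complete graph K_6. Every bijection on the vertex set is an automorphism of K_6; hence Aut(K_6) ≅ S_6, order 720.

720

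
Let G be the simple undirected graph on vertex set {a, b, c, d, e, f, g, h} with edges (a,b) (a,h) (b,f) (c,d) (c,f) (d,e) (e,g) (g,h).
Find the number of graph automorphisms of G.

16

Every vertex has degree 2 and the graph is connected, so G is the 8-cycle C_8. C_8 has 8 rotations and 8 reflections, so Aut(C_8) ≅ D_8 of order 16.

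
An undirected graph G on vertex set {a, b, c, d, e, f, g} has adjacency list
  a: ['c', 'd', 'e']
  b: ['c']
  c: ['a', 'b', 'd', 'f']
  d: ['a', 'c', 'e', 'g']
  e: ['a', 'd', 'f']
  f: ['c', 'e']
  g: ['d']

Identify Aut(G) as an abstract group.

1

The degree sequence is [3, 1, 4, 4, 3, 2, 1]. Checking the degree-preserving permutations of the vertex set shows that none except the identity preserves every edge, so Aut(G) is trivial.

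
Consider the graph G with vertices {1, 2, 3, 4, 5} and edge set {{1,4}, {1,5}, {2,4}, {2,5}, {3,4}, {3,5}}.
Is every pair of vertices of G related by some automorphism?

Automorphisms preserve degree, but G has vertices of degree 2 and vertices of degree 3; no automorphism maps one to the other, so G is not vertex-transitive.

No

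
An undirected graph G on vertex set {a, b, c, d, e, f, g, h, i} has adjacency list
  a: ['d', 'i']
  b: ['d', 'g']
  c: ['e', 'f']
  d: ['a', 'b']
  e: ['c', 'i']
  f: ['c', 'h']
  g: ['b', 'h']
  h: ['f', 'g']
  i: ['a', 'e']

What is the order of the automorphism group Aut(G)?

18

Every vertex has degree 2 and the graph is connected, so G is the 9-cycle C_9. The automorphisms of the 9-cycle are exactly the symmetries of a regular 9-gon: the dihedral group D_9, |D_9| = 18.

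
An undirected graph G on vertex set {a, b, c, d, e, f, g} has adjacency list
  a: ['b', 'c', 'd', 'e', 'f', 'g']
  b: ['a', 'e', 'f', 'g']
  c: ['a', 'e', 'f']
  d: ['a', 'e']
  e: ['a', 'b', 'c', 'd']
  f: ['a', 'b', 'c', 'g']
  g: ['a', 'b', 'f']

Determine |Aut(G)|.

The degree sequence is [6, 4, 3, 2, 4, 4, 3]. Checking the degree-preserving permutations of the vertex set shows that none except the identity preserves every edge, so Aut(G) is trivial.

1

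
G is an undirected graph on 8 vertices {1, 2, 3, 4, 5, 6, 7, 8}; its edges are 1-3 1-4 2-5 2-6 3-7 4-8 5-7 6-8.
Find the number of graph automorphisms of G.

Every vertex has degree 2 and the graph is connected, so G is the 8-cycle C_8. C_8 has 8 rotations and 8 reflections, so Aut(C_8) ≅ D_8 of order 16.

16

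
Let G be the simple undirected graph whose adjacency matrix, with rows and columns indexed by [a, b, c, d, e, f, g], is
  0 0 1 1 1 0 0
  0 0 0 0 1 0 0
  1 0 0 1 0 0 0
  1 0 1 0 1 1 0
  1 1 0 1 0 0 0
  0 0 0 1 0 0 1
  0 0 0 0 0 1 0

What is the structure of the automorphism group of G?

Degrees alone do not determine every vertex (e.g. a and e both have degree 3), but their neighbour-degree multisets differ: N(a) has degrees [2, 3, 4] while N(e) has degrees [1, 3, 4]. Repeating this refinement separates all vertices, so the only automorphism is the identity.

1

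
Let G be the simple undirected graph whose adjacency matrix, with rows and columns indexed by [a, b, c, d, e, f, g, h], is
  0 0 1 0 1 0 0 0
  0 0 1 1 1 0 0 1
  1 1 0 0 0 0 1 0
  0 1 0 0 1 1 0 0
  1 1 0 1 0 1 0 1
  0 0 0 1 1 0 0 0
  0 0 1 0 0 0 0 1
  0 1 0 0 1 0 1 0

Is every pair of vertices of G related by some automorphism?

Vertex b is the only vertex of degree 4, so every automorphism fixes it; G is not vertex-transitive.

No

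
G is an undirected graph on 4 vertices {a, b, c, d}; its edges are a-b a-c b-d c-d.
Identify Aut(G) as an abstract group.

G is 2-regular and connected on 4 vertices, i.e. the cycle C_4. C_4 has 4 rotations and 4 reflections, so Aut(C_4) ≅ D_4 of order 8.

D_4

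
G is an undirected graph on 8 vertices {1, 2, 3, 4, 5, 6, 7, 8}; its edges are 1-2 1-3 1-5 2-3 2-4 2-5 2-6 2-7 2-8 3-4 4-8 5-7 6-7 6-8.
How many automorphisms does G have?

Vertex 2 is the unique vertex of degree 7; the remaining 7 vertices each have degree 3 and induce a cycle, so G is the wheel on 8 vertices with hub 2. Every automorphism fixes the hub and acts on the rim 7-cycle, so Aut(G) ≅ Aut(C_7) = D_7 of order 14.

14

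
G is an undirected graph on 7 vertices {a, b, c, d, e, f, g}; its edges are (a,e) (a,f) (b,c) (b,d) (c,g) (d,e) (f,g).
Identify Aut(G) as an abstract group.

D_7

Every vertex has degree 2 and the graph is connected, so G is the 7-cycle C_7. The automorphisms of the 7-cycle are exactly the symmetries of a regular 7-gon: the dihedral group D_7, |D_7| = 14.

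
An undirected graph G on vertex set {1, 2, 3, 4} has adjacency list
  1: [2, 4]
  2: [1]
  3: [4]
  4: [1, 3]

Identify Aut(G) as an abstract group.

The degree sequence is [2, 1, 1, 2]; the two degree-1 vertices 2 and 3 are the ends of a path, so G = P_4. The only nontrivial automorphism of a path is the end-to-end reflection, so Aut(G) ≅ Z_2.

C_2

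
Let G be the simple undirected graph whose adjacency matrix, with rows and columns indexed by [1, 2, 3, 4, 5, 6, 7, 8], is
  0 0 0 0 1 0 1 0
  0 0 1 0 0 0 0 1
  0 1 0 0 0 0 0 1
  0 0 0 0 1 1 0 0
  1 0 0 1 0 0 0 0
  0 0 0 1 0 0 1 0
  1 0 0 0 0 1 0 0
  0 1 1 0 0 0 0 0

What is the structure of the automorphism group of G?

D_5 × D_3

G has two connected components, {1, 4, 5, 6, 7} and {2, 3, 8}; each is 2-regular, so G = C_5 ⊔ C_3. The components are non-isomorphic (different sizes), so Aut(G) = Aut(C_5) × Aut(C_3) = D_5 × D_3 of order 10·6 = 60.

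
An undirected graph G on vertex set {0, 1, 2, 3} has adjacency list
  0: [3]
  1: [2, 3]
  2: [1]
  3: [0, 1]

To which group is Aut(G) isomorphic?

C_2

The degree sequence is [1, 2, 1, 2]; the two degree-1 vertices 0 and 2 are the ends of a path, so G = P_4. A path has exactly one nontrivial symmetry — reversal — giving Aut(G) of order 2.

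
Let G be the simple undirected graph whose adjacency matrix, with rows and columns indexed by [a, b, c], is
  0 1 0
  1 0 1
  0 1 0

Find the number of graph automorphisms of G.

2

The degree sequence is [1, 2, 1]; the two degree-1 vertices a and c are the ends of a path, so G = P_3. The only nontrivial automorphism of a path is the end-to-end reflection, so Aut(G) ≅ Z_2.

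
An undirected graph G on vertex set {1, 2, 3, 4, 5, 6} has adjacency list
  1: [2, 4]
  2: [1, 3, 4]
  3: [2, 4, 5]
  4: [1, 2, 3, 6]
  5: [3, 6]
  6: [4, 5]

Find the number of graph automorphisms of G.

1

The degree sequence is [2, 3, 3, 4, 2, 2]. Checking the degree-preserving permutations of the vertex set shows that none except the identity preserves every edge, so Aut(G) is trivial.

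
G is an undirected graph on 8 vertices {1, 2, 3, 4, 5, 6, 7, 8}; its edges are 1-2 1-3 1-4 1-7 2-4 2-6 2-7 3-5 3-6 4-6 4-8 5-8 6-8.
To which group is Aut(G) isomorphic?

1

The degree sequence is [4, 4, 3, 4, 2, 4, 2, 3]. Checking the degree-preserving permutations of the vertex set shows that none except the identity preserves every edge, so Aut(G) is trivial.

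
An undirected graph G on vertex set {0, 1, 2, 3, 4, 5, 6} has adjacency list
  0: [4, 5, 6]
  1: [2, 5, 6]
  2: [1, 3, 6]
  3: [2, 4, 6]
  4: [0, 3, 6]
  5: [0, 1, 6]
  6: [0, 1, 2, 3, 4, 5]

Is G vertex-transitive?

Vertex 6 is the only vertex of degree 6, so every automorphism fixes it; G is not vertex-transitive.

No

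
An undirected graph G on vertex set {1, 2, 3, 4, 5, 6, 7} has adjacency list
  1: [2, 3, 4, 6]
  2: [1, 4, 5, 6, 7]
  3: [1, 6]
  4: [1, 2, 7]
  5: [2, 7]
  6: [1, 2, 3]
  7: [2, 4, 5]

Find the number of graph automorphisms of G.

Degrees alone do not determine every vertex (e.g. 3 and 5 both have degree 2), but their neighbour-degree multisets differ: N(3) has degrees [3, 4] while N(5) has degrees [3, 5]. Repeating this refinement separates all vertices, so the only automorphism is the identity.

1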